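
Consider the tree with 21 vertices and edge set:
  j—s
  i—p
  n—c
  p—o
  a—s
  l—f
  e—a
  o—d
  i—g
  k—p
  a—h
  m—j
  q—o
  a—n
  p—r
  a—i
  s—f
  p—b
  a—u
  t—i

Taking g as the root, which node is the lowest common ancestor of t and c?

i

t's ancestor chain is t, i, g and c's is c, n, a, i, g; they first meet at i.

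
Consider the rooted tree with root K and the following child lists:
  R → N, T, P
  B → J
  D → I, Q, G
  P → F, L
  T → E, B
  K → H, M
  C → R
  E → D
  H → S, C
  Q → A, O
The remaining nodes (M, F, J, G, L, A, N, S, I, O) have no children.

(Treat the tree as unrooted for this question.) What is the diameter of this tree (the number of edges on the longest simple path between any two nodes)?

9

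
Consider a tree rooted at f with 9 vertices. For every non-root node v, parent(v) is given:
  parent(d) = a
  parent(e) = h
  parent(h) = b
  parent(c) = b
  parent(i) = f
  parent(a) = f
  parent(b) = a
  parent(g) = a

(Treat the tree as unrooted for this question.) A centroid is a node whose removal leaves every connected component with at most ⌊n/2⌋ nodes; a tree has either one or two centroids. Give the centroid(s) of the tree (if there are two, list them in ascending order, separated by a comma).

a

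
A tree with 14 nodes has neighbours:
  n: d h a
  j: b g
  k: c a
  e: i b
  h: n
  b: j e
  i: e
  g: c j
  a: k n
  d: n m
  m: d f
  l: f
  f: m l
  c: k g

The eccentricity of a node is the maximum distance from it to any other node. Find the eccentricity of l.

12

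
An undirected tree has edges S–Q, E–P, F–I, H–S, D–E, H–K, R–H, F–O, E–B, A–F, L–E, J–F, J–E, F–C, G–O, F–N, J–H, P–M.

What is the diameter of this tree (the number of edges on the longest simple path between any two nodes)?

A longest path is G-O-F-J-H-S-Q, with 6 edges.

6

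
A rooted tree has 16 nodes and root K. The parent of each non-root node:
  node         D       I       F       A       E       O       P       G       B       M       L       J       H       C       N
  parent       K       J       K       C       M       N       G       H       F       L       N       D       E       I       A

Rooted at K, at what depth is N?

6

Climbing from N to the root: N – A – C – I – J – D – K. That's 6 steps.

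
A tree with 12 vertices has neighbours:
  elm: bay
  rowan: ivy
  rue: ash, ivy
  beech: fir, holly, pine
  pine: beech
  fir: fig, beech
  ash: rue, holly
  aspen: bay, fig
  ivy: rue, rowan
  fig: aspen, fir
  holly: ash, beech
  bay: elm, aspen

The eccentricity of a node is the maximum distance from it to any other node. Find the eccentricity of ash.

The node farthest from ash is elm, via ash – holly – beech – fir – fig – aspen – bay – elm — 7 edges.

7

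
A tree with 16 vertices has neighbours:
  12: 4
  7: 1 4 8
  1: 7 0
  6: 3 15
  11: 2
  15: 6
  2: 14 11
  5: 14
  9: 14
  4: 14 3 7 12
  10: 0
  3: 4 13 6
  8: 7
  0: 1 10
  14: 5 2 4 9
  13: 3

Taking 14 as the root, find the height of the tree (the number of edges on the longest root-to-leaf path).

10 sits deepest: 14–4–7–1–0–10 — 5 edges from the root.

5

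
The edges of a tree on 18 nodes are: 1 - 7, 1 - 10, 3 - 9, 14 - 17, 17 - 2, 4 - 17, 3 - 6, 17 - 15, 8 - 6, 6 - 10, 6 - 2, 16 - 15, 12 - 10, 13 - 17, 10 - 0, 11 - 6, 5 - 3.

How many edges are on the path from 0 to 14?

5

Walking from 0: 0–10–6–2–17–14. Length 5.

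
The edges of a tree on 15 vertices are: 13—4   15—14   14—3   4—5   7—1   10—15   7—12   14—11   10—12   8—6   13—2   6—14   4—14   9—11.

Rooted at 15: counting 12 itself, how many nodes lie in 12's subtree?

The subtree rooted at 12 contains: 12, 7, 1 — 3 nodes.

3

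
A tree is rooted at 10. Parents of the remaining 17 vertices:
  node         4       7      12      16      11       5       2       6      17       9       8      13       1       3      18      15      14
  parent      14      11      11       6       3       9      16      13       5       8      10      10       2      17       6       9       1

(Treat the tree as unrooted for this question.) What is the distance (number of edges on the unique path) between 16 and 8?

Walking from 16: 16 - 6 - 13 - 10 - 8. Length 4.

4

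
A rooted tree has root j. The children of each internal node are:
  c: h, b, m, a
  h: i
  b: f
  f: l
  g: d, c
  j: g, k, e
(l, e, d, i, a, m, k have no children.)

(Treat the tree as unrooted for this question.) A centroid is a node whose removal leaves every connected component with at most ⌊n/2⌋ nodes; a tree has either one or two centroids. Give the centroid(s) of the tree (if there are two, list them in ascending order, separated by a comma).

c

Removing c splits the tree into components of sizes 5, 3, 2, 1, 1; the largest is 5 ≤ ⌊13/2⌋ = 6.
No neighbour of c does as well, so c is the unique centroid.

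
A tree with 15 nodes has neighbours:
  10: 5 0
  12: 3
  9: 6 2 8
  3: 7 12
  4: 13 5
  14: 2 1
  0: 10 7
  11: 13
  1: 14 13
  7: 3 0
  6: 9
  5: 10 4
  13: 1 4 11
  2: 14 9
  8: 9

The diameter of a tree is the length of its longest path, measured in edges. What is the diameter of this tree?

A longest path is 8 – 9 – 2 – 14 – 1 – 13 – 4 – 5 – 10 – 0 – 7 – 3 – 12, with 12 edges.

12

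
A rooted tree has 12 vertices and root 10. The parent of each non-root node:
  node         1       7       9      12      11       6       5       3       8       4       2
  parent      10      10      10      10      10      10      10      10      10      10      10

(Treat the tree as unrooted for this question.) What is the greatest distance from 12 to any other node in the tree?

The node farthest from 12 is 2 (7, 11, 8, 1, 3, 4, 9, 5, 6 also at distance 2), via 12 – 10 – 2 — 2 edges.

2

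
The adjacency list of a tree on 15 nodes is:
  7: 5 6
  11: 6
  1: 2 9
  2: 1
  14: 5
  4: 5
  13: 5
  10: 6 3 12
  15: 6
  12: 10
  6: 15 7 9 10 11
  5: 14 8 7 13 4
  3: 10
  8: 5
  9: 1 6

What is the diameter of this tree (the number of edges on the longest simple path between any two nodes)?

BFS from 13 reaches 2 last, at distance 6; BFS from 2 confirms no node is farther.
Path: 13 - 5 - 7 - 6 - 9 - 1 - 2.

6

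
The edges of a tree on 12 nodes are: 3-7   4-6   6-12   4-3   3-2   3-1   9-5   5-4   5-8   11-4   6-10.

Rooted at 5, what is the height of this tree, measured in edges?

3

The longest root-to-leaf path is 5-4-3-7 (3 edges).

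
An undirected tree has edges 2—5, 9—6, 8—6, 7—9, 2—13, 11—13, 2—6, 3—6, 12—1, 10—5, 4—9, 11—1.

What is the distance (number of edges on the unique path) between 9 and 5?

The path is 9 - 6 - 2 - 5, which has 3 edges.

3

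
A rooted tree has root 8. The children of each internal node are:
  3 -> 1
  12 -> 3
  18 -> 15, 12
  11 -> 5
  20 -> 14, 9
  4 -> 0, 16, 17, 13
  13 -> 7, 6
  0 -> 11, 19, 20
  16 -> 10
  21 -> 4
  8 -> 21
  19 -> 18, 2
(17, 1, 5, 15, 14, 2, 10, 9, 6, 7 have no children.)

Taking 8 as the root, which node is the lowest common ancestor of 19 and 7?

4

Path 19→root: 19 0 4 21 8; path 7→root: 7 13 4 21 8.
First common node: 4.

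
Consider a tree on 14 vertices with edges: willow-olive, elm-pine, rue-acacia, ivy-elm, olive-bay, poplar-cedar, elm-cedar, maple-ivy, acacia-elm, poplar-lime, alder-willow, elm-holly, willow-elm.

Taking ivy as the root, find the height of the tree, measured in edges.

4

lime sits deepest: ivy-elm-cedar-poplar-lime — 4 edges from the root.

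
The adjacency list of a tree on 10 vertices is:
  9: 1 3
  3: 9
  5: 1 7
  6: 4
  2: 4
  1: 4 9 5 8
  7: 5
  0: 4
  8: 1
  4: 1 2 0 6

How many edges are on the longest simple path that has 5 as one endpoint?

The node farthest from 5 is 6 (2, 3, 0 also at distance 3), via 5–1–4–6 — 3 edges.

3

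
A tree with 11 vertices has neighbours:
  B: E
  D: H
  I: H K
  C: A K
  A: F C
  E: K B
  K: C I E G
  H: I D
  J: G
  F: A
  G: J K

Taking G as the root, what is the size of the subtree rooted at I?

3

Descendants of I (including itself): I, H, D. That's 3.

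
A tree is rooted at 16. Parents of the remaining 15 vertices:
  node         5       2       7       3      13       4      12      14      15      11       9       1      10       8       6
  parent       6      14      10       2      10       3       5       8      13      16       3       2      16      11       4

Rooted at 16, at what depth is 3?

5

Climbing from 3 to the root: 3 → 2 → 14 → 8 → 11 → 16. That's 5 steps.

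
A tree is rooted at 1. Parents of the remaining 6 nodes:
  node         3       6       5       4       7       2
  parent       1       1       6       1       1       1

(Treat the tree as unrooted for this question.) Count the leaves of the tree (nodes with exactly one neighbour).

5

Degree-1 nodes: 2, 3, 4, 5, 7 — 5 of them.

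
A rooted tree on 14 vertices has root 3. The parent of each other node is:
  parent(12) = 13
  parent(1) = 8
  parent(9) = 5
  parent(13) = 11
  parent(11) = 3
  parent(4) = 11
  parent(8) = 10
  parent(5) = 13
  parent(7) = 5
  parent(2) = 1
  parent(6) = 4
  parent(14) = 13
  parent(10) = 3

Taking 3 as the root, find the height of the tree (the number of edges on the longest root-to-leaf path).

4

The longest root-to-leaf path is 3–11–13–5–9 (4 edges).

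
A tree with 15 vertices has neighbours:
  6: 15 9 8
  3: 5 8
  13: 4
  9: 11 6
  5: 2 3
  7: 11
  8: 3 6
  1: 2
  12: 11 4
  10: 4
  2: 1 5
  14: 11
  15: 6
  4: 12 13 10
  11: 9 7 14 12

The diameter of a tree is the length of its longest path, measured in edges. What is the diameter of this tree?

A longest path is 1–2–5–3–8–6–9–11–12–4–13, with 10 edges.

10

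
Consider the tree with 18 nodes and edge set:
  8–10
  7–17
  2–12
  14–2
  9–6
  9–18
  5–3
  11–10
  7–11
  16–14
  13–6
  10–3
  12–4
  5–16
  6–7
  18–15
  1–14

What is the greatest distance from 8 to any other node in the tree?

8

A farthest node from 8 is 4.
The path 8–10–3–5–16–14–2–12–4 has 8 edges.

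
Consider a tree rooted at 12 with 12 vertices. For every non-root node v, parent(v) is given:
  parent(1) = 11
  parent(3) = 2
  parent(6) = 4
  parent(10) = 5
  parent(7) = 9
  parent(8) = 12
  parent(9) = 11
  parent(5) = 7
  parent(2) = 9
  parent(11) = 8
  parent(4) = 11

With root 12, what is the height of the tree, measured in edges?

A deepest node is 10, reached by 12–8–11–9–7–5–10.
That path has 6 edges, so the height is 6.

6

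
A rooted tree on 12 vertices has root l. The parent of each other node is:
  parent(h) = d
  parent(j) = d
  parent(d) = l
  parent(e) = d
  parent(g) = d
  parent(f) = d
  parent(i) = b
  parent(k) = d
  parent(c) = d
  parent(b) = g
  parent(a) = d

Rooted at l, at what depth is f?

2

Path from l to f: l–d–f, which has 2 edges.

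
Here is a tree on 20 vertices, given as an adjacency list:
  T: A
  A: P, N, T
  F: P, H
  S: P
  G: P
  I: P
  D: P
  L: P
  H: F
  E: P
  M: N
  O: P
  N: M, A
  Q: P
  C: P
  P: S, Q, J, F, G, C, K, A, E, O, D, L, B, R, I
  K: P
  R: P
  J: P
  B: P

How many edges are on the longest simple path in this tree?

5

BFS from M reaches H last, at distance 5; BFS from H confirms no node is farther.
Path: M – N – A – P – F – H.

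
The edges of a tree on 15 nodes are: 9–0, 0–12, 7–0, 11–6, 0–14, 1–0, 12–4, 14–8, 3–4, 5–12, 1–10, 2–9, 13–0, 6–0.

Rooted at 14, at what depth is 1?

Climbing from 1 to the root: 1 → 0 → 14. That's 2 steps.

2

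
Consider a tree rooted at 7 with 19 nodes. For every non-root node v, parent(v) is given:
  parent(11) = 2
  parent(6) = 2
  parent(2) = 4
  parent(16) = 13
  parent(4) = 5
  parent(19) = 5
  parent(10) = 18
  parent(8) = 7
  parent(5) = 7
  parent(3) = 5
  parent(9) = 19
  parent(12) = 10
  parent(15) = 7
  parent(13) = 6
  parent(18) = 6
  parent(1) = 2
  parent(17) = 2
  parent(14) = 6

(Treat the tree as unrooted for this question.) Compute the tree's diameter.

Starting from 9, a farthest node is 12 at distance 8.
One longest path: 9-19-5-4-2-6-18-10-12.
So the diameter is 8.

8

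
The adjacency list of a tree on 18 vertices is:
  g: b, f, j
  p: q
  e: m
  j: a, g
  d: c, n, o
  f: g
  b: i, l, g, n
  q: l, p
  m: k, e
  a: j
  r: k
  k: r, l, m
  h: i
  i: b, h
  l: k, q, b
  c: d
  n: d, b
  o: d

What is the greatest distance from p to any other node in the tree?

6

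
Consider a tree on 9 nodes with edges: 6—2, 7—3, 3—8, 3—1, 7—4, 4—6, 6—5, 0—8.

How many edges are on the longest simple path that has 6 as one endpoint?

5

The node farthest from 6 is 0, via 6 – 4 – 7 – 3 – 8 – 0 — 5 edges.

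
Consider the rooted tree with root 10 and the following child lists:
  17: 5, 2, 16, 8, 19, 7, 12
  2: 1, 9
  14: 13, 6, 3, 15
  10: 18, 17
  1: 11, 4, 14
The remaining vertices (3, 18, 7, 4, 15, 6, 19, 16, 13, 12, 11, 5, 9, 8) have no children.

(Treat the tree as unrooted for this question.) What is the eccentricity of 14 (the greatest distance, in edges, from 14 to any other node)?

The node farthest from 14 is 18, via 14 – 1 – 2 – 17 – 10 – 18 — 5 edges.

5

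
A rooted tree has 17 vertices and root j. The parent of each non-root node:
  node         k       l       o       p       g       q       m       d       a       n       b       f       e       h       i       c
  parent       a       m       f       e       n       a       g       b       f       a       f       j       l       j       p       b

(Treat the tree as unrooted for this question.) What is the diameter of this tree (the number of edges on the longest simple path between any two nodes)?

A longest path is i–p–e–l–m–g–n–a–f–j–h, with 10 edges.

10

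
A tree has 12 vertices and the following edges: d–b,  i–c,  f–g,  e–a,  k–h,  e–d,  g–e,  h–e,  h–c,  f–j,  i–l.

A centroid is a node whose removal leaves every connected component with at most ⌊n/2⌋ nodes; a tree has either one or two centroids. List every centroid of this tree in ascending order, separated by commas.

e

Removing e splits the tree into components of sizes 5, 3, 2, 1; the largest is 5 ≤ ⌊12/2⌋ = 6.
No neighbour of e does as well, so e is the unique centroid.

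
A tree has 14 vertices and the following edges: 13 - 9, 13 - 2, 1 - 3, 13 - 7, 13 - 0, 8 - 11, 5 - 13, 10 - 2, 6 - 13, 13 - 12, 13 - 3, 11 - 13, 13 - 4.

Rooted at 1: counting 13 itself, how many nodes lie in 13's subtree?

12

13's subtree: {13, 4, 11, 12, 6, 0, 2, 5, 7, 9, 8, 10}, size 12.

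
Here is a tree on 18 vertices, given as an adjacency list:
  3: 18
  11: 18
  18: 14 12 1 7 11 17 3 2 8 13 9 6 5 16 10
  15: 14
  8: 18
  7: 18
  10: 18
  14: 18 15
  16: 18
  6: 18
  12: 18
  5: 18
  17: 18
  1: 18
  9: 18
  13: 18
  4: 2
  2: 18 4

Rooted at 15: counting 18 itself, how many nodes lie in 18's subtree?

18's subtree: {18, 9, 16, 2, 12, 7, 6, 1, 10, 13, 11, 17, 3, 5, 8, 4}, size 16.

16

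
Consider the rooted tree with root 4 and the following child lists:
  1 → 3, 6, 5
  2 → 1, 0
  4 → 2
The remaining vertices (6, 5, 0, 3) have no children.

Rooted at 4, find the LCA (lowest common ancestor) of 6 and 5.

1

6's ancestor chain is 6, 1, 2, 4 and 5's is 5, 1, 2, 4; they first meet at 1.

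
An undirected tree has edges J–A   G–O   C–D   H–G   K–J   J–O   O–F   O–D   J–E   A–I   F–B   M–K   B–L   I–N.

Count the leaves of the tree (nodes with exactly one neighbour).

6

The leaves are C, E, H, L, M, N.
That is 6 leaves.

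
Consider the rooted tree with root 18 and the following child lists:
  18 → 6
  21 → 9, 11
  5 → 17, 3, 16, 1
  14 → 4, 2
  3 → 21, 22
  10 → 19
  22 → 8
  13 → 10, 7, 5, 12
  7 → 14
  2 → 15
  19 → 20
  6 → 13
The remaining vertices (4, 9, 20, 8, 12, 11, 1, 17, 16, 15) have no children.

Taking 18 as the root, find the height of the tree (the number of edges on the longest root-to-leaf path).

6

8 sits deepest: 18-6-13-5-3-22-8 — 6 edges from the root.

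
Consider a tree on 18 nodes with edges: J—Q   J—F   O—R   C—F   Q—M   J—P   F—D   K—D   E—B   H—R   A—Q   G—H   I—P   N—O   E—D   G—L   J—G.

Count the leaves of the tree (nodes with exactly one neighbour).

8

The leaves are A, B, C, I, K, L, M, N.
That is 8 leaves.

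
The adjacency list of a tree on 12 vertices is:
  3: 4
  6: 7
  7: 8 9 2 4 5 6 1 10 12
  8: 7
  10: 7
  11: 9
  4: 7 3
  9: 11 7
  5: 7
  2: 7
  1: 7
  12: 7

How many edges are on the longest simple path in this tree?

BFS from 11 reaches 3 last, at distance 4; BFS from 3 confirms no node is farther.
Path: 11 - 9 - 7 - 4 - 3.

4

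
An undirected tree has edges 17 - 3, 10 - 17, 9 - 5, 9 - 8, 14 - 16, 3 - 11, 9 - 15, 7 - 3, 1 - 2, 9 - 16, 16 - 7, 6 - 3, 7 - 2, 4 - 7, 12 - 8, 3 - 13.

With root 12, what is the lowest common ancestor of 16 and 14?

Path 16→root: 16 9 8 12; path 14→root: 14 16 9 8 12.
First common node: 16.

16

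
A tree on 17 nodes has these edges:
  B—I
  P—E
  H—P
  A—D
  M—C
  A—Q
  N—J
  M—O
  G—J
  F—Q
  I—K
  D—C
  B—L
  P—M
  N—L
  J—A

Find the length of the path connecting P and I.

9

The path is P – M – C – D – A – J – N – L – B – I, which has 9 edges.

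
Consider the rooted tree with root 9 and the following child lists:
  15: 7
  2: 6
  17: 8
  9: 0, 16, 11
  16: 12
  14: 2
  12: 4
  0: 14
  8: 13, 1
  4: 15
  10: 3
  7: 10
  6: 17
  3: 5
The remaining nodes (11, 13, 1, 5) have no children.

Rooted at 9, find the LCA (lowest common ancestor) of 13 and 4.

9

Ancestors of 13 (toward the root): 13, 8, 17, 6, 2, 14, 0, 9.
Ancestors of 4: 4, 12, 16, 9.
The deepest node appearing in both lists is 9.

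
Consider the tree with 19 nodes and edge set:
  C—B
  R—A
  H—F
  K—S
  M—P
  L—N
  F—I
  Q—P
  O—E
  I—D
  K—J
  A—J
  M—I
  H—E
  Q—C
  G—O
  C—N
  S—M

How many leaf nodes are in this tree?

The leaves are B, D, G, L, R.
That is 5 leaves.

5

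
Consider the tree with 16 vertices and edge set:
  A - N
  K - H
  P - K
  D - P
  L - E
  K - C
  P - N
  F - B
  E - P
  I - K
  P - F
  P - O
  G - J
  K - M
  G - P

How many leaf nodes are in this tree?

Degree-1 nodes: A, B, C, D, H, I, J, L, M, O — 10 of them.

10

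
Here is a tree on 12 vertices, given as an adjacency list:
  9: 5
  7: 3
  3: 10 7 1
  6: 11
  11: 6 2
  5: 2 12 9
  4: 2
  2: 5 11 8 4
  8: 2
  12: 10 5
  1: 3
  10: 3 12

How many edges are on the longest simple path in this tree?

A longest path is 1-3-10-12-5-2-11-6, with 7 edges.

7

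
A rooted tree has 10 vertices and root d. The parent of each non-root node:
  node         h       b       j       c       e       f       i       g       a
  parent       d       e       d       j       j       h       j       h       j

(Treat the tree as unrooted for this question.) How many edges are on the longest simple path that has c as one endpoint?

4

A farthest node from c is f (g also at distance 4).
The path c–j–d–h–f has 4 edges.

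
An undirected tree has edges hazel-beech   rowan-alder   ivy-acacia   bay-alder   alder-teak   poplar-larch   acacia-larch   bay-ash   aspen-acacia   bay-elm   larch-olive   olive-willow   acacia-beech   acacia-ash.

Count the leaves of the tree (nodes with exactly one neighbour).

8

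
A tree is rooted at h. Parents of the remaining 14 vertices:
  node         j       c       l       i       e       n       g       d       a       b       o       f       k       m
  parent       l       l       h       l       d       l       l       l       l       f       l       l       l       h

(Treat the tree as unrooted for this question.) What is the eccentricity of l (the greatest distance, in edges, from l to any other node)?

A farthest node from l is m (b, e also at distance 2).
The path l – h – m has 2 edges.

2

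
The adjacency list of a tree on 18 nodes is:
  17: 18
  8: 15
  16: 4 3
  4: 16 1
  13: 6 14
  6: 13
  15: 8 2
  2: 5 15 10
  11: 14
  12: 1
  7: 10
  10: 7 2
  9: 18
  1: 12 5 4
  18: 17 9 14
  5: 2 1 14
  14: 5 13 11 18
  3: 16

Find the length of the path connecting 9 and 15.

5

The path is 9 – 18 – 14 – 5 – 2 – 15, which has 5 edges.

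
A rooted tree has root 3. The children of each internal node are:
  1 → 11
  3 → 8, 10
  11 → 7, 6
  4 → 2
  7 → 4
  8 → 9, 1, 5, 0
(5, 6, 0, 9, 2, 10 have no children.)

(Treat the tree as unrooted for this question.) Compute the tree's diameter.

Starting from 2, a farthest node is 10 at distance 7.
One longest path: 2-4-7-11-1-8-3-10.
So the diameter is 7.

7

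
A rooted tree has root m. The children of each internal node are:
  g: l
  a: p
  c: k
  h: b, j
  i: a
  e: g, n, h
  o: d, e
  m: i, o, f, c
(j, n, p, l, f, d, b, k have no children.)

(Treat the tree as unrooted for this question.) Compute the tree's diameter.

A longest path is p - a - i - m - o - e - h - j, with 7 edges.

7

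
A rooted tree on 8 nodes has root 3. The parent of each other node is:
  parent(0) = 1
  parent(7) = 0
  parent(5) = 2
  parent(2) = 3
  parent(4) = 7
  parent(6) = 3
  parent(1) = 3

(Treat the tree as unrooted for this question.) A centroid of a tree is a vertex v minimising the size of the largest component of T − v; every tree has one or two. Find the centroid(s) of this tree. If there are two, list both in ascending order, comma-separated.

Delete 3: the remaining components have sizes 4, 2, 1. Max 4 ≤ 4, so 3 is a centroid.
Its neighbour 1 also leaves a largest component of size 4, so both are centroids.

1, 3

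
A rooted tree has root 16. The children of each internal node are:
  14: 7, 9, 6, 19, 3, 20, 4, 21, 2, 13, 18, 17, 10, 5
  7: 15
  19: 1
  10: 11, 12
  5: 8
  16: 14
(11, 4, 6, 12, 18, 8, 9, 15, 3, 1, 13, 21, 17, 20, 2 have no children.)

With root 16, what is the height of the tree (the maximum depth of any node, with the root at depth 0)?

3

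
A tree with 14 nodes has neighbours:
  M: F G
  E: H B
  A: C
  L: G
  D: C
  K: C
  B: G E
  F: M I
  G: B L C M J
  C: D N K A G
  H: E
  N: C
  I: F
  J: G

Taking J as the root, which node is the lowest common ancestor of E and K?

G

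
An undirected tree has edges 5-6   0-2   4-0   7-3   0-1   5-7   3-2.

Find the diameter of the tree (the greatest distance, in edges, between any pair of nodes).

6

Starting from 1, a farthest node is 6 at distance 6.
One longest path: 1-0-2-3-7-5-6.
So the diameter is 6.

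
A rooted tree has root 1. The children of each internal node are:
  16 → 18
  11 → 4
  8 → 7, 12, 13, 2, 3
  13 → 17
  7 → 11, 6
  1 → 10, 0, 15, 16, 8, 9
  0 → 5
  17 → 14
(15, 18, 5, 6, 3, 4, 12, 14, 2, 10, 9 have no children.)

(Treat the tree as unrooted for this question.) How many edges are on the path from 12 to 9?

3

The path is 12 - 8 - 1 - 9, which has 3 edges.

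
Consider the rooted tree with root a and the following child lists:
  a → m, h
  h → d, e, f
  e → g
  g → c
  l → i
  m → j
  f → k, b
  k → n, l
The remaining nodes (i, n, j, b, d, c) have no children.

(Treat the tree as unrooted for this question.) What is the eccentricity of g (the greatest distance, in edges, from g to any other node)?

The node farthest from g is i, via g–e–h–f–k–l–i — 6 edges.

6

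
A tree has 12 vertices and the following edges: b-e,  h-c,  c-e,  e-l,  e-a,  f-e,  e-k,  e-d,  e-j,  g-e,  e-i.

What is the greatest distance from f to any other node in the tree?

3

The node farthest from f is h, via f–e–c–h — 3 edges.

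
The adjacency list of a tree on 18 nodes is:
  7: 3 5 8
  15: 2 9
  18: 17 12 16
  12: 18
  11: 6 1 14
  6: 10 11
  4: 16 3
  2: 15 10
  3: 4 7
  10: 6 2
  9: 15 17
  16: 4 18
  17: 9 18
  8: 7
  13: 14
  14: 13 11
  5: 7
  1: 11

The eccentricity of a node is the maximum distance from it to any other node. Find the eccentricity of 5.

14

A farthest node from 5 is 13.
The path 5-7-3-4-16-18-17-9-15-2-10-6-11-14-13 has 14 edges.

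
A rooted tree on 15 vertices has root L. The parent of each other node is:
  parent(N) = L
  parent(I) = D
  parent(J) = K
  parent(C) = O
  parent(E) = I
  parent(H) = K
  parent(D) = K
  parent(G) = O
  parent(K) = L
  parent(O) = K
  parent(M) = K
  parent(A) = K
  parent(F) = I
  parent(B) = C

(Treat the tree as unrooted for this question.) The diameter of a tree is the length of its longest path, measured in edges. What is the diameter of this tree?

A longest path is B – C – O – K – D – I – E, with 6 edges.

6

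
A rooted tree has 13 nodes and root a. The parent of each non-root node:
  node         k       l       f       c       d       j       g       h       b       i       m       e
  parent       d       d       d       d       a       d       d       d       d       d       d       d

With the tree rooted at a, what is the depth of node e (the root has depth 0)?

Climbing from e to the root: e – d – a. That's 2 steps.

2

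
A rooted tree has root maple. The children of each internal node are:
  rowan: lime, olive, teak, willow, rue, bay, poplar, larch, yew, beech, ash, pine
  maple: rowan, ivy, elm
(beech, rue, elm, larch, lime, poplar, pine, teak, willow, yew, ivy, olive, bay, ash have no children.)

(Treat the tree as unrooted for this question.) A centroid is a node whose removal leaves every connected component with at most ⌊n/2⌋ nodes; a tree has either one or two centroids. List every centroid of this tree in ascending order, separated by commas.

rowan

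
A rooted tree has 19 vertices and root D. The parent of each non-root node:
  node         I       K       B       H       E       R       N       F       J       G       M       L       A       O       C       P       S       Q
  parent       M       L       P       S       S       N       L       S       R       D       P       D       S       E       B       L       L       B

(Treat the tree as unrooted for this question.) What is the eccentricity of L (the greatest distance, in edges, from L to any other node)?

3

The node farthest from L is O (J, Q, C, I also at distance 3), via L–S–E–O — 3 edges.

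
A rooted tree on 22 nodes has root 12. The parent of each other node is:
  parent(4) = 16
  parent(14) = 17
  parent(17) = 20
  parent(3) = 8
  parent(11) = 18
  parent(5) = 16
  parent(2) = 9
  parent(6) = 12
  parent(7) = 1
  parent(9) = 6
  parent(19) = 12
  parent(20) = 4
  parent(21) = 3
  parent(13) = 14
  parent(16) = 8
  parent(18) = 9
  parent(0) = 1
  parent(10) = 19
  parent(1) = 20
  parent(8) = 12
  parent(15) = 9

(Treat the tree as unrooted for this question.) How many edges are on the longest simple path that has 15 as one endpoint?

10

The node farthest from 15 is 13, via 15 – 9 – 6 – 12 – 8 – 16 – 4 – 20 – 17 – 14 – 13 — 10 edges.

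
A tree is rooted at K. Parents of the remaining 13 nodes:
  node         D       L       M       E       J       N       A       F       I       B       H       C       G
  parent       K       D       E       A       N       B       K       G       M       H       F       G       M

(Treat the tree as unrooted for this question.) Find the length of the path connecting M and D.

4

M – E – A – K – D: 4 edges.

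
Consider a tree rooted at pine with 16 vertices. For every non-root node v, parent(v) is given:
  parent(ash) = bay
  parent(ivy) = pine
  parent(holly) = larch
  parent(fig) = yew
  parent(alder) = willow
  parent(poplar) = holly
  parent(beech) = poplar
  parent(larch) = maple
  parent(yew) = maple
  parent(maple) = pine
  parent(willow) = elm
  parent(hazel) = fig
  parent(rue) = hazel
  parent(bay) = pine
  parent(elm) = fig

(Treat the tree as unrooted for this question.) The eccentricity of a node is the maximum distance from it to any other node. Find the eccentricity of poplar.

8

The node farthest from poplar is alder, via poplar–holly–larch–maple–yew–fig–elm–willow–alder — 8 edges.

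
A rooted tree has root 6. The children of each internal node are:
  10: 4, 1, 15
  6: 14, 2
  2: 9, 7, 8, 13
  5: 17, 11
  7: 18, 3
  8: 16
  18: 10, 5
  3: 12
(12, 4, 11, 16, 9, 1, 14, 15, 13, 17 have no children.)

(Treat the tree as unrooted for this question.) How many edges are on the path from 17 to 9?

Walking from 17: 17 – 5 – 18 – 7 – 2 – 9. Length 5.

5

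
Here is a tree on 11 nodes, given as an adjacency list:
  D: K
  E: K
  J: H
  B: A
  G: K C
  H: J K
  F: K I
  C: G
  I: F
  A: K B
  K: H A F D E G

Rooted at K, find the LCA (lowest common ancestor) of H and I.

Ancestors of H (toward the root): H, K.
Ancestors of I: I, F, K.
The deepest node appearing in both lists is K.

K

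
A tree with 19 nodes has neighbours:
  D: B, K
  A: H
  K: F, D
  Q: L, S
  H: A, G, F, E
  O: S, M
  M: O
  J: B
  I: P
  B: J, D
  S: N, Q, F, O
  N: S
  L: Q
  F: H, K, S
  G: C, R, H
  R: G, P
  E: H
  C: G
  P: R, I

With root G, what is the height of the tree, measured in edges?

6

J sits deepest: G-H-F-K-D-B-J — 6 edges from the root.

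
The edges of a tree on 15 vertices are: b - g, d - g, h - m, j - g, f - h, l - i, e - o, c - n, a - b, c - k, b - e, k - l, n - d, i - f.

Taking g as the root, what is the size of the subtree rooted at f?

3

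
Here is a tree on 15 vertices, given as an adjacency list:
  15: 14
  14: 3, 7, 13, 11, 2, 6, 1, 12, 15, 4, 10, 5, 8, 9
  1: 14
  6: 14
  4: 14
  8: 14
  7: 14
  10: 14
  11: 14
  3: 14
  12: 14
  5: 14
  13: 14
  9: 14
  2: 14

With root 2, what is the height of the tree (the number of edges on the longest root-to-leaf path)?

13 sits deepest: 2-14-13 — 2 edges from the root.

2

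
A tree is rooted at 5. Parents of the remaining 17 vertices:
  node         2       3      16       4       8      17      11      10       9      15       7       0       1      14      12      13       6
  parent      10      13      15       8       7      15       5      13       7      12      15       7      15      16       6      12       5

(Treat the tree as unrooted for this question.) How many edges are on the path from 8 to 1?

The path is 8–7–15–1, which has 3 edges.

3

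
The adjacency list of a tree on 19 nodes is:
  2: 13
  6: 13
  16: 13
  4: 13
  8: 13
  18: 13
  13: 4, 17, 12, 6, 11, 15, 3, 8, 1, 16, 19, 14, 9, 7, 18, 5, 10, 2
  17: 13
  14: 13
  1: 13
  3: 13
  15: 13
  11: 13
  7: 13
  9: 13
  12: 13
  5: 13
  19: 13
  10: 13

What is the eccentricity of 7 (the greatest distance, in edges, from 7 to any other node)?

Distances from 7 peak at 2, attained at 19 (11, 2, 4, 12, 17, 18, 16, 1, 5, 8, 9, 6, 14, 3, 15, 10 also at distance 2).
7-13-19

2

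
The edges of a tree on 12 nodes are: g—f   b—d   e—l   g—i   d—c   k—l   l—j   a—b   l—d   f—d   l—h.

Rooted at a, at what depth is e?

Climbing from e to the root: e – l – d – b – a. That's 4 steps.

4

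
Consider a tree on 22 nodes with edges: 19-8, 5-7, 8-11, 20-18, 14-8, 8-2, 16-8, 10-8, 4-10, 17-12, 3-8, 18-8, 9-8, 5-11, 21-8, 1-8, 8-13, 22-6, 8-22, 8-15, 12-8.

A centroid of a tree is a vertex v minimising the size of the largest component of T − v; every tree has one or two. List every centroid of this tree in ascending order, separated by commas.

Removing 8 splits the tree into components of sizes 3, 2, 2, 2, 2, 1, 1, 1, 1, 1, 1, 1, 1, 1, 1; the largest is 3 ≤ ⌊22/2⌋ = 11.
No neighbour of 8 does as well, so 8 is the unique centroid.

8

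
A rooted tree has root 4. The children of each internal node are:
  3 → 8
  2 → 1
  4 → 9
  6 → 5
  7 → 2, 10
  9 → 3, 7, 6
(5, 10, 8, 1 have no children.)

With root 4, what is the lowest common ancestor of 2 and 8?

2's ancestor chain is 2, 7, 9, 4 and 8's is 8, 3, 9, 4; they first meet at 9.

9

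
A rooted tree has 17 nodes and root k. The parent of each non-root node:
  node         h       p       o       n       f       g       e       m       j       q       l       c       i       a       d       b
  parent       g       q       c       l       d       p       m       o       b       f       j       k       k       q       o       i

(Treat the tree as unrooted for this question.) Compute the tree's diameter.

A longest path is h–g–p–q–f–d–o–c–k–i–b–j–l–n, with 13 edges.

13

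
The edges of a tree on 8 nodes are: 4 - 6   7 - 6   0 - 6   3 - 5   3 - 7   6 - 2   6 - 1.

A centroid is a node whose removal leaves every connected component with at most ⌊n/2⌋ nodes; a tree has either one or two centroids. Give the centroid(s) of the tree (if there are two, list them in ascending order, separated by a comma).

Delete 6: the remaining components have sizes 3, 1, 1, 1, 1. Max 3 ≤ 4, so 6 is a centroid.
Every other node leaves some component of size > 4, so the centroid is unique.

6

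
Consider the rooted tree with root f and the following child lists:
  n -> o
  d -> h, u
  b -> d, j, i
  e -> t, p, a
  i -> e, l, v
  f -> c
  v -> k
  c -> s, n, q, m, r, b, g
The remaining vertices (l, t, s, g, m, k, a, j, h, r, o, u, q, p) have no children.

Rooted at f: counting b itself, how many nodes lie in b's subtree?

13

b's subtree: {b, d, i, j, u, h, e, l, v, a, p, t, k}, size 13.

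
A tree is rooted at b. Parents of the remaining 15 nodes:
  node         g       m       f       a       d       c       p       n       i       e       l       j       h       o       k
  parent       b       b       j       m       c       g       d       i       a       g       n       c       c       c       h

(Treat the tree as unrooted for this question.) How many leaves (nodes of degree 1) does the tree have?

6

Degree-1 nodes: e, f, k, l, o, p — 6 of them.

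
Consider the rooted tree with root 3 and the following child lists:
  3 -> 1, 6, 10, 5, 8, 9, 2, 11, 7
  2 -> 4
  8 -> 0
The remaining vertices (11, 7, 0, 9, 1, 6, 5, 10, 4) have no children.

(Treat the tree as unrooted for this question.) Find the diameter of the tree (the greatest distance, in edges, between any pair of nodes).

4

BFS from 0 reaches 4 last, at distance 4; BFS from 4 confirms no node is farther.
Path: 0-8-3-2-4.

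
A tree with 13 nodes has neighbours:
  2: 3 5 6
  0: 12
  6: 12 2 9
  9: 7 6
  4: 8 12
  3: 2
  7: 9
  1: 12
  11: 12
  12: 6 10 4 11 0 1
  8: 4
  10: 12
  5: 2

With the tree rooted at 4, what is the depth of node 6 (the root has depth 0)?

Climbing from 6 to the root: 6 – 12 – 4. That's 2 steps.

2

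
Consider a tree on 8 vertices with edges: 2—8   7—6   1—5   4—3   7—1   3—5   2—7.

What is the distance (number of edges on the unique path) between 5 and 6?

The path is 5 - 1 - 7 - 6, which has 3 edges.

3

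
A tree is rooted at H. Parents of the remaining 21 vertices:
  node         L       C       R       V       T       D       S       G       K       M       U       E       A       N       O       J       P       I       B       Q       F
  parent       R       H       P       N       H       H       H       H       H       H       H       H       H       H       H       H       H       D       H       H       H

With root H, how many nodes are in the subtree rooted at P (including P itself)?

3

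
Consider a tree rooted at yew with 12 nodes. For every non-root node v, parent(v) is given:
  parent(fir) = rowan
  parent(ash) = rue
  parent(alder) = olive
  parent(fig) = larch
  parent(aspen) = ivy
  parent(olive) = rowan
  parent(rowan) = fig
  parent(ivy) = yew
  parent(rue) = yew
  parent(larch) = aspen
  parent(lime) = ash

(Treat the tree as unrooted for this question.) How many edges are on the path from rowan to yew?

5

rowan–fig–larch–aspen–ivy–yew: 5 edges.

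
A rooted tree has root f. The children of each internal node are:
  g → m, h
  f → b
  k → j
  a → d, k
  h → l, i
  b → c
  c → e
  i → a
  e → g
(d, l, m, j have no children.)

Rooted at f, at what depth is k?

8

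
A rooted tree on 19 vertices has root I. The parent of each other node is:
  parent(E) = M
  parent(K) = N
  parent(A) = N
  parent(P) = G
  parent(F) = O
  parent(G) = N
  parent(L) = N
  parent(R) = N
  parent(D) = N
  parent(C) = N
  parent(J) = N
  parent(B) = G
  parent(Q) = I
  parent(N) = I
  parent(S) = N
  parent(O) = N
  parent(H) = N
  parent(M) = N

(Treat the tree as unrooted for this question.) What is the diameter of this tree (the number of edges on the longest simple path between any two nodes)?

4

A longest path is F - O - N - G - B, with 4 edges.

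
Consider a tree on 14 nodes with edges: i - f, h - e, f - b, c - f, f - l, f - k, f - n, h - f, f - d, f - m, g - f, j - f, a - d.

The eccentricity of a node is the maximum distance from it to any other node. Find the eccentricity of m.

3

A farthest node from m is e (a also at distance 3).
The path m – f – h – e has 3 edges.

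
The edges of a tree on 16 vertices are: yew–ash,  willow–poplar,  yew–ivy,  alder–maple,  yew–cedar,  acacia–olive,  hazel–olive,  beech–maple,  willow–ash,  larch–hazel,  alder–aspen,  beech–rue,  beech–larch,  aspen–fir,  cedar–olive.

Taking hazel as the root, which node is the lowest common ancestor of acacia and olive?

acacia's ancestor chain is acacia, olive, hazel and olive's is olive, hazel; they first meet at olive.

olive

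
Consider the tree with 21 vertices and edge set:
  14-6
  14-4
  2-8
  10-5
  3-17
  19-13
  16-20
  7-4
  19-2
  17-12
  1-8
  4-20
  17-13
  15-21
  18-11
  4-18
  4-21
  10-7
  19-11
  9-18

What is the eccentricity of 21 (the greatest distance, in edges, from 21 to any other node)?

7

A farthest node from 21 is 3 (12, 1 also at distance 7).
The path 21-4-18-11-19-13-17-3 has 7 edges.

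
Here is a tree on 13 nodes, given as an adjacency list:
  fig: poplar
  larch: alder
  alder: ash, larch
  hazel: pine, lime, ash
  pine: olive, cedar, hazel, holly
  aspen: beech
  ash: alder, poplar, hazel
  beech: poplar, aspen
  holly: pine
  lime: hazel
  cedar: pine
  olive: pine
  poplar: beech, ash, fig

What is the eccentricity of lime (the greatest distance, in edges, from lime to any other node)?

5

Distances from lime peak at 5, attained at aspen.
lime–hazel–ash–poplar–beech–aspen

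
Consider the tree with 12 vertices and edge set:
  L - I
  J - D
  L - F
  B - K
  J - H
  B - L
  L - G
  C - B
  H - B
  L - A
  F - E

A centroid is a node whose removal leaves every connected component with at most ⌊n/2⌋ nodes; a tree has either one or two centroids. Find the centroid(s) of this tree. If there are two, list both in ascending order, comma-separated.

If B is removed the pieces have sizes 6, 3, 1, 1, all ≤ ⌊12/2⌋ = 6.
Its neighbour L also leaves a largest component of size 6, so both are centroids.

B, L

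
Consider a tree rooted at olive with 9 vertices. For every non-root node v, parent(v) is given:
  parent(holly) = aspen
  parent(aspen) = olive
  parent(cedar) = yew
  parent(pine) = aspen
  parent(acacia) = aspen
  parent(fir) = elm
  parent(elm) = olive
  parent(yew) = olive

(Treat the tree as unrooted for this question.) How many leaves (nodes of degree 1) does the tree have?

5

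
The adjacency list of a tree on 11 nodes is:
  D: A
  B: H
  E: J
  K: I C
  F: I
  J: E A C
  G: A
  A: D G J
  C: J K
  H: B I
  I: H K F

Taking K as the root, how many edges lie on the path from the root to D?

Path from K to D: K–C–J–A–D, which has 4 edges.

4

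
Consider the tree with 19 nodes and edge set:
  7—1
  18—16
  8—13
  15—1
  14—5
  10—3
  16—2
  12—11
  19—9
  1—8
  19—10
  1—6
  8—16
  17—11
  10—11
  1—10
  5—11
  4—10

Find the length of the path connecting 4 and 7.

4 – 10 – 1 – 7: 3 edges.

3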